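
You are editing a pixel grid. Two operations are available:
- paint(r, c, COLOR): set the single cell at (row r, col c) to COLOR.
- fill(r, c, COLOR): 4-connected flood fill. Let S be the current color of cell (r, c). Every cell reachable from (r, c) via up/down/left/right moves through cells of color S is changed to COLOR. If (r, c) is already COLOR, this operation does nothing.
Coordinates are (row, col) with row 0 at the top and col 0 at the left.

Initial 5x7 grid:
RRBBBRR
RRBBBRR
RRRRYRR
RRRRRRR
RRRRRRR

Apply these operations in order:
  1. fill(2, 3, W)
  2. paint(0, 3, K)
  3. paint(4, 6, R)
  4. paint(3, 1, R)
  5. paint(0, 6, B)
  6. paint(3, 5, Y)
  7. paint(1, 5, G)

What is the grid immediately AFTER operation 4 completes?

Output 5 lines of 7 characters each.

Answer: WWBKBWW
WWBBBWW
WWWWYWW
WRWWWWW
WWWWWWR

Derivation:
After op 1 fill(2,3,W) [28 cells changed]:
WWBBBWW
WWBBBWW
WWWWYWW
WWWWWWW
WWWWWWW
After op 2 paint(0,3,K):
WWBKBWW
WWBBBWW
WWWWYWW
WWWWWWW
WWWWWWW
After op 3 paint(4,6,R):
WWBKBWW
WWBBBWW
WWWWYWW
WWWWWWW
WWWWWWR
After op 4 paint(3,1,R):
WWBKBWW
WWBBBWW
WWWWYWW
WRWWWWW
WWWWWWR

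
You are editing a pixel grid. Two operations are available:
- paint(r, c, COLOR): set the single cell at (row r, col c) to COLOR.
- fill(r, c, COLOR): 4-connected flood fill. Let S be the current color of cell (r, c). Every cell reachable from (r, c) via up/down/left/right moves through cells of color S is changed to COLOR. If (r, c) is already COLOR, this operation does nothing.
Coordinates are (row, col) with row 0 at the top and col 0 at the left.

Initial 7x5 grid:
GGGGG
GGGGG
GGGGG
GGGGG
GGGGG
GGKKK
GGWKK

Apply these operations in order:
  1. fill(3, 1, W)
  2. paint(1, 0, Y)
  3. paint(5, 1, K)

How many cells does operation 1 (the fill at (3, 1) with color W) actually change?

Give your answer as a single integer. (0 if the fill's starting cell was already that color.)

After op 1 fill(3,1,W) [29 cells changed]:
WWWWW
WWWWW
WWWWW
WWWWW
WWWWW
WWKKK
WWWKK

Answer: 29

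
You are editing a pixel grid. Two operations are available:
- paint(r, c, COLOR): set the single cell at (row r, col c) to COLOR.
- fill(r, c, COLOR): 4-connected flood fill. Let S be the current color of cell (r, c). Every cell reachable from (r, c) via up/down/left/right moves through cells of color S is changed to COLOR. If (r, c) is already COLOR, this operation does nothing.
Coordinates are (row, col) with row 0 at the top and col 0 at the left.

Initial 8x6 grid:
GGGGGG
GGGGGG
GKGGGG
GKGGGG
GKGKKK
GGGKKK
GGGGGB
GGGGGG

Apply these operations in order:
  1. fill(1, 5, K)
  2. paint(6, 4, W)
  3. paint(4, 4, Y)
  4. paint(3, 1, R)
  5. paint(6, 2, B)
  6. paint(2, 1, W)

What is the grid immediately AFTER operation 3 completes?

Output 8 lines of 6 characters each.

Answer: KKKKKK
KKKKKK
KKKKKK
KKKKKK
KKKKYK
KKKKKK
KKKKWB
KKKKKK

Derivation:
After op 1 fill(1,5,K) [38 cells changed]:
KKKKKK
KKKKKK
KKKKKK
KKKKKK
KKKKKK
KKKKKK
KKKKKB
KKKKKK
After op 2 paint(6,4,W):
KKKKKK
KKKKKK
KKKKKK
KKKKKK
KKKKKK
KKKKKK
KKKKWB
KKKKKK
After op 3 paint(4,4,Y):
KKKKKK
KKKKKK
KKKKKK
KKKKKK
KKKKYK
KKKKKK
KKKKWB
KKKKKK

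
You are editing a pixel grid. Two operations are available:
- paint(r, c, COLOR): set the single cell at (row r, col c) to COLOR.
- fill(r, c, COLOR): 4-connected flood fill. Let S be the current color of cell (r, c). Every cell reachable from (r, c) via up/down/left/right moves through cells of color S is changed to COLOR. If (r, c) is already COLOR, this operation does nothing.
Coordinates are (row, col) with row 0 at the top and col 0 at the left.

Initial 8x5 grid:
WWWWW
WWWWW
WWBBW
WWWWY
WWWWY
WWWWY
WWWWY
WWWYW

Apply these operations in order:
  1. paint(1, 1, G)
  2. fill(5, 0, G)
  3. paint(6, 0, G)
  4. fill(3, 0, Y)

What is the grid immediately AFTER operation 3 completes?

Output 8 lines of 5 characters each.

Answer: GGGGG
GGGGG
GGBBG
GGGGY
GGGGY
GGGGY
GGGGY
GGGYW

Derivation:
After op 1 paint(1,1,G):
WWWWW
WGWWW
WWBBW
WWWWY
WWWWY
WWWWY
WWWWY
WWWYW
After op 2 fill(5,0,G) [31 cells changed]:
GGGGG
GGGGG
GGBBG
GGGGY
GGGGY
GGGGY
GGGGY
GGGYW
After op 3 paint(6,0,G):
GGGGG
GGGGG
GGBBG
GGGGY
GGGGY
GGGGY
GGGGY
GGGYW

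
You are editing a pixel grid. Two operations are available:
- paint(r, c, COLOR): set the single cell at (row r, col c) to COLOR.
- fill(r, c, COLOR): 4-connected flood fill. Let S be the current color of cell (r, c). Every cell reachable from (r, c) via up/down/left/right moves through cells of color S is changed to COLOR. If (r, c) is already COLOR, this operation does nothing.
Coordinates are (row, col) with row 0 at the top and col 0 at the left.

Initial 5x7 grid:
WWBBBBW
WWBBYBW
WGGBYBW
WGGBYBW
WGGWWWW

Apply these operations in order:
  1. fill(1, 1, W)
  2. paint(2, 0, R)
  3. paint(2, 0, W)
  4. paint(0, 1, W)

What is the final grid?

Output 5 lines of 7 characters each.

After op 1 fill(1,1,W) [0 cells changed]:
WWBBBBW
WWBBYBW
WGGBYBW
WGGBYBW
WGGWWWW
After op 2 paint(2,0,R):
WWBBBBW
WWBBYBW
RGGBYBW
WGGBYBW
WGGWWWW
After op 3 paint(2,0,W):
WWBBBBW
WWBBYBW
WGGBYBW
WGGBYBW
WGGWWWW
After op 4 paint(0,1,W):
WWBBBBW
WWBBYBW
WGGBYBW
WGGBYBW
WGGWWWW

Answer: WWBBBBW
WWBBYBW
WGGBYBW
WGGBYBW
WGGWWWW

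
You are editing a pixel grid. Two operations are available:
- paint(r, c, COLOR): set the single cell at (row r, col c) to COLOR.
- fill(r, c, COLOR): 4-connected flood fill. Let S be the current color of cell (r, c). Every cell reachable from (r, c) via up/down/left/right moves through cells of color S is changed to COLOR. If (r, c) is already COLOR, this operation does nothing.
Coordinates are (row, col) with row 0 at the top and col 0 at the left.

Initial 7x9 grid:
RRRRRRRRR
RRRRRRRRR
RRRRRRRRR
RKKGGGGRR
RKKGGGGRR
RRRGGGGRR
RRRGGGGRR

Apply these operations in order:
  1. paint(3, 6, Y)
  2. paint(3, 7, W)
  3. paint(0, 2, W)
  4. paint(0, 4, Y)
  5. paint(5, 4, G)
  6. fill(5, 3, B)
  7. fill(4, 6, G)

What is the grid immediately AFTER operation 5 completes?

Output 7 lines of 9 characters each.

Answer: RRWRYRRRR
RRRRRRRRR
RRRRRRRRR
RKKGGGYWR
RKKGGGGRR
RRRGGGGRR
RRRGGGGRR

Derivation:
After op 1 paint(3,6,Y):
RRRRRRRRR
RRRRRRRRR
RRRRRRRRR
RKKGGGYRR
RKKGGGGRR
RRRGGGGRR
RRRGGGGRR
After op 2 paint(3,7,W):
RRRRRRRRR
RRRRRRRRR
RRRRRRRRR
RKKGGGYWR
RKKGGGGRR
RRRGGGGRR
RRRGGGGRR
After op 3 paint(0,2,W):
RRWRRRRRR
RRRRRRRRR
RRRRRRRRR
RKKGGGYWR
RKKGGGGRR
RRRGGGGRR
RRRGGGGRR
After op 4 paint(0,4,Y):
RRWRYRRRR
RRRRRRRRR
RRRRRRRRR
RKKGGGYWR
RKKGGGGRR
RRRGGGGRR
RRRGGGGRR
After op 5 paint(5,4,G):
RRWRYRRRR
RRRRRRRRR
RRRRRRRRR
RKKGGGYWR
RKKGGGGRR
RRRGGGGRR
RRRGGGGRR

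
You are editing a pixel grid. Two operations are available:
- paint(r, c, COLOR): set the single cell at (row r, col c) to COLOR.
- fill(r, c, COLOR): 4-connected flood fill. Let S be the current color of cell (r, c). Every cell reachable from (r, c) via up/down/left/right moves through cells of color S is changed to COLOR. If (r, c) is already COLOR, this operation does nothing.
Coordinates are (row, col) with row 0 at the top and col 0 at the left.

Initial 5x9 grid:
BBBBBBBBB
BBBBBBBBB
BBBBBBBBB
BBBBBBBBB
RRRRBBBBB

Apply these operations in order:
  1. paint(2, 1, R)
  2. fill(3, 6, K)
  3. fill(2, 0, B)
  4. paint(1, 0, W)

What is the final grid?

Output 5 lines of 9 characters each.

After op 1 paint(2,1,R):
BBBBBBBBB
BBBBBBBBB
BRBBBBBBB
BBBBBBBBB
RRRRBBBBB
After op 2 fill(3,6,K) [40 cells changed]:
KKKKKKKKK
KKKKKKKKK
KRKKKKKKK
KKKKKKKKK
RRRRKKKKK
After op 3 fill(2,0,B) [40 cells changed]:
BBBBBBBBB
BBBBBBBBB
BRBBBBBBB
BBBBBBBBB
RRRRBBBBB
After op 4 paint(1,0,W):
BBBBBBBBB
WBBBBBBBB
BRBBBBBBB
BBBBBBBBB
RRRRBBBBB

Answer: BBBBBBBBB
WBBBBBBBB
BRBBBBBBB
BBBBBBBBB
RRRRBBBBB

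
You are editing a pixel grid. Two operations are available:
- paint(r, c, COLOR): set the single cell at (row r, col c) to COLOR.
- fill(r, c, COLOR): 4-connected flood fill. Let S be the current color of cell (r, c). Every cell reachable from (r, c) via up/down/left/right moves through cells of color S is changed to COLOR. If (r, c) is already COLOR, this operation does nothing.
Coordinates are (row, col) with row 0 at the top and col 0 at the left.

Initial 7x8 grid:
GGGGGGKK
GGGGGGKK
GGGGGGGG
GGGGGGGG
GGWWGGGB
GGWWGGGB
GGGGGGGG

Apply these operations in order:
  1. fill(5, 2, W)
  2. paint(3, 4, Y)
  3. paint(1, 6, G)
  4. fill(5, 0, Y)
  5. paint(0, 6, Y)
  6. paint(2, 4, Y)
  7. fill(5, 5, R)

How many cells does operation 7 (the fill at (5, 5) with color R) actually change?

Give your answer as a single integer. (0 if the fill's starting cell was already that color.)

Answer: 48

Derivation:
After op 1 fill(5,2,W) [0 cells changed]:
GGGGGGKK
GGGGGGKK
GGGGGGGG
GGGGGGGG
GGWWGGGB
GGWWGGGB
GGGGGGGG
After op 2 paint(3,4,Y):
GGGGGGKK
GGGGGGKK
GGGGGGGG
GGGGYGGG
GGWWGGGB
GGWWGGGB
GGGGGGGG
After op 3 paint(1,6,G):
GGGGGGKK
GGGGGGGK
GGGGGGGG
GGGGYGGG
GGWWGGGB
GGWWGGGB
GGGGGGGG
After op 4 fill(5,0,Y) [46 cells changed]:
YYYYYYKK
YYYYYYYK
YYYYYYYY
YYYYYYYY
YYWWYYYB
YYWWYYYB
YYYYYYYY
After op 5 paint(0,6,Y):
YYYYYYYK
YYYYYYYK
YYYYYYYY
YYYYYYYY
YYWWYYYB
YYWWYYYB
YYYYYYYY
After op 6 paint(2,4,Y):
YYYYYYYK
YYYYYYYK
YYYYYYYY
YYYYYYYY
YYWWYYYB
YYWWYYYB
YYYYYYYY
After op 7 fill(5,5,R) [48 cells changed]:
RRRRRRRK
RRRRRRRK
RRRRRRRR
RRRRRRRR
RRWWRRRB
RRWWRRRB
RRRRRRRR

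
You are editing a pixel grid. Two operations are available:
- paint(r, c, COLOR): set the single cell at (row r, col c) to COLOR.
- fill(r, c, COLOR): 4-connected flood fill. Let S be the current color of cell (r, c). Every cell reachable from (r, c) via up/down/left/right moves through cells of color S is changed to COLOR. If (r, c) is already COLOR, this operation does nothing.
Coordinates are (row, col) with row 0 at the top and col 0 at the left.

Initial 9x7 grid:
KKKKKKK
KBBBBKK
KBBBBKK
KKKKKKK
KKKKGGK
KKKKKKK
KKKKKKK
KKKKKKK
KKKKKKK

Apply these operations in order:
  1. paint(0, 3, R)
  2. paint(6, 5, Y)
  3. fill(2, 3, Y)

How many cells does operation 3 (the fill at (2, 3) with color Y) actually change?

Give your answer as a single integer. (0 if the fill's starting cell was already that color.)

After op 1 paint(0,3,R):
KKKRKKK
KBBBBKK
KBBBBKK
KKKKKKK
KKKKGGK
KKKKKKK
KKKKKKK
KKKKKKK
KKKKKKK
After op 2 paint(6,5,Y):
KKKRKKK
KBBBBKK
KBBBBKK
KKKKKKK
KKKKGGK
KKKKKKK
KKKKKYK
KKKKKKK
KKKKKKK
After op 3 fill(2,3,Y) [8 cells changed]:
KKKRKKK
KYYYYKK
KYYYYKK
KKKKKKK
KKKKGGK
KKKKKKK
KKKKKYK
KKKKKKK
KKKKKKK

Answer: 8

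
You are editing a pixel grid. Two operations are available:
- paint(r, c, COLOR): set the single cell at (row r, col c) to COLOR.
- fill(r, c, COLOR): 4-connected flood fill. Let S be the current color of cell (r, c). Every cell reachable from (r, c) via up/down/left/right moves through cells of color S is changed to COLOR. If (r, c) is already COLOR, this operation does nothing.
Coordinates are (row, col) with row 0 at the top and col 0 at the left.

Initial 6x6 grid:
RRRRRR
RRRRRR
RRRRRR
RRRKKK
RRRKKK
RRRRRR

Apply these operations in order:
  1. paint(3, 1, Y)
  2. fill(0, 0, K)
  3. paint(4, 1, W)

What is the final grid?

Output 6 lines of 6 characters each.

Answer: KKKKKK
KKKKKK
KKKKKK
KYKKKK
KWKKKK
KKKKKK

Derivation:
After op 1 paint(3,1,Y):
RRRRRR
RRRRRR
RRRRRR
RYRKKK
RRRKKK
RRRRRR
After op 2 fill(0,0,K) [29 cells changed]:
KKKKKK
KKKKKK
KKKKKK
KYKKKK
KKKKKK
KKKKKK
After op 3 paint(4,1,W):
KKKKKK
KKKKKK
KKKKKK
KYKKKK
KWKKKK
KKKKKK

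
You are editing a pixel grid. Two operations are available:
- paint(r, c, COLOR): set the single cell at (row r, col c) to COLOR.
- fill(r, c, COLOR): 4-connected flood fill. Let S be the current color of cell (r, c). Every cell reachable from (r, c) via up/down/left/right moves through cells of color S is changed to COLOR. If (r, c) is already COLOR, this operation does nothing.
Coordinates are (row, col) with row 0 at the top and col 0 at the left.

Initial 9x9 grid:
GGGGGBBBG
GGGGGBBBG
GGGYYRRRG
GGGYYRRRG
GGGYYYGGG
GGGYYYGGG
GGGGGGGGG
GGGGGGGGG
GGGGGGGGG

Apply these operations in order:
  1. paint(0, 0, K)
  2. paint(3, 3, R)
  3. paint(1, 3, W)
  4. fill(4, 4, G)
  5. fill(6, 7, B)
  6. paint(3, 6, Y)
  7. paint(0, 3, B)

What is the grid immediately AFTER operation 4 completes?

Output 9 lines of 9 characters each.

Answer: KGGGGBBBG
GGGWGBBBG
GGGGGRRRG
GGGRGRRRG
GGGGGGGGG
GGGGGGGGG
GGGGGGGGG
GGGGGGGGG
GGGGGGGGG

Derivation:
After op 1 paint(0,0,K):
KGGGGBBBG
GGGGGBBBG
GGGYYRRRG
GGGYYRRRG
GGGYYYGGG
GGGYYYGGG
GGGGGGGGG
GGGGGGGGG
GGGGGGGGG
After op 2 paint(3,3,R):
KGGGGBBBG
GGGGGBBBG
GGGYYRRRG
GGGRYRRRG
GGGYYYGGG
GGGYYYGGG
GGGGGGGGG
GGGGGGGGG
GGGGGGGGG
After op 3 paint(1,3,W):
KGGGGBBBG
GGGWGBBBG
GGGYYRRRG
GGGRYRRRG
GGGYYYGGG
GGGYYYGGG
GGGGGGGGG
GGGGGGGGG
GGGGGGGGG
After op 4 fill(4,4,G) [9 cells changed]:
KGGGGBBBG
GGGWGBBBG
GGGGGRRRG
GGGRGRRRG
GGGGGGGGG
GGGGGGGGG
GGGGGGGGG
GGGGGGGGG
GGGGGGGGG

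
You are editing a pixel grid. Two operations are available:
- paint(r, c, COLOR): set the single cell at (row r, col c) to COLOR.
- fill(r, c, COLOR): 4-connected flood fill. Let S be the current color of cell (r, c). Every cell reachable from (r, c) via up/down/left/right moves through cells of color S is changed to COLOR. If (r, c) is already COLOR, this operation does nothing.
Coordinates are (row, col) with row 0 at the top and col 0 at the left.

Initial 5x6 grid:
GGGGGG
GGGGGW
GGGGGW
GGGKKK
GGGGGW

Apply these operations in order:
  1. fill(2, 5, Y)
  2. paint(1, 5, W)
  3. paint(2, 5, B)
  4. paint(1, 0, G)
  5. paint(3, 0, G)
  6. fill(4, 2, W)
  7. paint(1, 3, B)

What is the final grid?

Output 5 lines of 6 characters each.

After op 1 fill(2,5,Y) [2 cells changed]:
GGGGGG
GGGGGY
GGGGGY
GGGKKK
GGGGGW
After op 2 paint(1,5,W):
GGGGGG
GGGGGW
GGGGGY
GGGKKK
GGGGGW
After op 3 paint(2,5,B):
GGGGGG
GGGGGW
GGGGGB
GGGKKK
GGGGGW
After op 4 paint(1,0,G):
GGGGGG
GGGGGW
GGGGGB
GGGKKK
GGGGGW
After op 5 paint(3,0,G):
GGGGGG
GGGGGW
GGGGGB
GGGKKK
GGGGGW
After op 6 fill(4,2,W) [24 cells changed]:
WWWWWW
WWWWWW
WWWWWB
WWWKKK
WWWWWW
After op 7 paint(1,3,B):
WWWWWW
WWWBWW
WWWWWB
WWWKKK
WWWWWW

Answer: WWWWWW
WWWBWW
WWWWWB
WWWKKK
WWWWWW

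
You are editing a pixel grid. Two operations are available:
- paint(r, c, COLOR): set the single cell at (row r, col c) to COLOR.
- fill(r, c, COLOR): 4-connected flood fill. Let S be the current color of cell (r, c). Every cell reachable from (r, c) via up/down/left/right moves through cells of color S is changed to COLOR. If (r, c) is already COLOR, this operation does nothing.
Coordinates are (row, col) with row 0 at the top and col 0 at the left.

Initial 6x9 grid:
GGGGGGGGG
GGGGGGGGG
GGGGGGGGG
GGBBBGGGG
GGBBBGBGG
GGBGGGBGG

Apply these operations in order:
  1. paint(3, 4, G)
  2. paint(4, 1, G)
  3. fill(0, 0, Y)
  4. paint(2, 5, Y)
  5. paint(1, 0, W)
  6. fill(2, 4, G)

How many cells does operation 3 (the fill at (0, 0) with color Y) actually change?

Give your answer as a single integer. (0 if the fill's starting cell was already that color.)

After op 1 paint(3,4,G):
GGGGGGGGG
GGGGGGGGG
GGGGGGGGG
GGBBGGGGG
GGBBBGBGG
GGBGGGBGG
After op 2 paint(4,1,G):
GGGGGGGGG
GGGGGGGGG
GGGGGGGGG
GGBBGGGGG
GGBBBGBGG
GGBGGGBGG
After op 3 fill(0,0,Y) [46 cells changed]:
YYYYYYYYY
YYYYYYYYY
YYYYYYYYY
YYBBYYYYY
YYBBBYBYY
YYBYYYBYY

Answer: 46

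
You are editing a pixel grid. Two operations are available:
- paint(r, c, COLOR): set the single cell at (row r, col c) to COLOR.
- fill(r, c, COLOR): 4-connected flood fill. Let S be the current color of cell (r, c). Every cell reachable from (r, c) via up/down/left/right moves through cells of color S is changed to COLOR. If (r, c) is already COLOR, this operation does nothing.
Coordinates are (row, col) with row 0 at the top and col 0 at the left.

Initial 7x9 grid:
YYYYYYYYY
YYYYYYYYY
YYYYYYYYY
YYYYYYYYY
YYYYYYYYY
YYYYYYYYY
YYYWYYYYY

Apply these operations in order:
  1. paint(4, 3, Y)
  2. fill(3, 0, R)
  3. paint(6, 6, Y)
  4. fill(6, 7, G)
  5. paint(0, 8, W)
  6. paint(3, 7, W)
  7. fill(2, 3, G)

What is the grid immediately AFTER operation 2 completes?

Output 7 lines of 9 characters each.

After op 1 paint(4,3,Y):
YYYYYYYYY
YYYYYYYYY
YYYYYYYYY
YYYYYYYYY
YYYYYYYYY
YYYYYYYYY
YYYWYYYYY
After op 2 fill(3,0,R) [62 cells changed]:
RRRRRRRRR
RRRRRRRRR
RRRRRRRRR
RRRRRRRRR
RRRRRRRRR
RRRRRRRRR
RRRWRRRRR

Answer: RRRRRRRRR
RRRRRRRRR
RRRRRRRRR
RRRRRRRRR
RRRRRRRRR
RRRRRRRRR
RRRWRRRRR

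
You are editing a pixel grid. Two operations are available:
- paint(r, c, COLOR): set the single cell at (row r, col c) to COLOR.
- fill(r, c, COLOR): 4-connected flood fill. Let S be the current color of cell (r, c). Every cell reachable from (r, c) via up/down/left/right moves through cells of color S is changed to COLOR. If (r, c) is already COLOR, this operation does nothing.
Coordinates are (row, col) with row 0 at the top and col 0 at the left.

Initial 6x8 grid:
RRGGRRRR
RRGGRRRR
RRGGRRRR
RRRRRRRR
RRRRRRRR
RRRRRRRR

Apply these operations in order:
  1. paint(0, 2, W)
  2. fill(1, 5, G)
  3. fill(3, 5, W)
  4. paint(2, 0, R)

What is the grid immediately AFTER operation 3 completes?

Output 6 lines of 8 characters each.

Answer: WWWWWWWW
WWWWWWWW
WWWWWWWW
WWWWWWWW
WWWWWWWW
WWWWWWWW

Derivation:
After op 1 paint(0,2,W):
RRWGRRRR
RRGGRRRR
RRGGRRRR
RRRRRRRR
RRRRRRRR
RRRRRRRR
After op 2 fill(1,5,G) [42 cells changed]:
GGWGGGGG
GGGGGGGG
GGGGGGGG
GGGGGGGG
GGGGGGGG
GGGGGGGG
After op 3 fill(3,5,W) [47 cells changed]:
WWWWWWWW
WWWWWWWW
WWWWWWWW
WWWWWWWW
WWWWWWWW
WWWWWWWW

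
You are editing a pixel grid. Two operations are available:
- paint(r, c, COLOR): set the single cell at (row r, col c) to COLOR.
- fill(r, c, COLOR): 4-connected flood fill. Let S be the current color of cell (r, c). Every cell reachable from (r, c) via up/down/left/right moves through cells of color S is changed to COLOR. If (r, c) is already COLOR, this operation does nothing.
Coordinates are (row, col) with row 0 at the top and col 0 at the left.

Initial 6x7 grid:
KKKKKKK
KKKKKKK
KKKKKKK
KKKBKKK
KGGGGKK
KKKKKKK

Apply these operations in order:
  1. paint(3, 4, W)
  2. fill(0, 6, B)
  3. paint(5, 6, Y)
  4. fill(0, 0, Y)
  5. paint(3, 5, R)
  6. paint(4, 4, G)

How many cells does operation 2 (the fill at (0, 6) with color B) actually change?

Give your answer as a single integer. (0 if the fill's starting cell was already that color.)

Answer: 36

Derivation:
After op 1 paint(3,4,W):
KKKKKKK
KKKKKKK
KKKKKKK
KKKBWKK
KGGGGKK
KKKKKKK
After op 2 fill(0,6,B) [36 cells changed]:
BBBBBBB
BBBBBBB
BBBBBBB
BBBBWBB
BGGGGBB
BBBBBBB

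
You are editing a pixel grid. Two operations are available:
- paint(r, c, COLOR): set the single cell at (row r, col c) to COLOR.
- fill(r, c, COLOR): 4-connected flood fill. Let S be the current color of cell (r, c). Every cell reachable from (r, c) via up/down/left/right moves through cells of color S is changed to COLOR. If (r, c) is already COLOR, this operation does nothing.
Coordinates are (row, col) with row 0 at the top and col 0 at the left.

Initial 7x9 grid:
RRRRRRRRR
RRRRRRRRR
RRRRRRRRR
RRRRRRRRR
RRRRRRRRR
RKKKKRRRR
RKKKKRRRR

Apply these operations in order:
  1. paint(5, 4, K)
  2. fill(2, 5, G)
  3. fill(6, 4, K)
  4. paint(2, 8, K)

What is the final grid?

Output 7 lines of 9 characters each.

After op 1 paint(5,4,K):
RRRRRRRRR
RRRRRRRRR
RRRRRRRRR
RRRRRRRRR
RRRRRRRRR
RKKKKRRRR
RKKKKRRRR
After op 2 fill(2,5,G) [55 cells changed]:
GGGGGGGGG
GGGGGGGGG
GGGGGGGGG
GGGGGGGGG
GGGGGGGGG
GKKKKGGGG
GKKKKGGGG
After op 3 fill(6,4,K) [0 cells changed]:
GGGGGGGGG
GGGGGGGGG
GGGGGGGGG
GGGGGGGGG
GGGGGGGGG
GKKKKGGGG
GKKKKGGGG
After op 4 paint(2,8,K):
GGGGGGGGG
GGGGGGGGG
GGGGGGGGK
GGGGGGGGG
GGGGGGGGG
GKKKKGGGG
GKKKKGGGG

Answer: GGGGGGGGG
GGGGGGGGG
GGGGGGGGK
GGGGGGGGG
GGGGGGGGG
GKKKKGGGG
GKKKKGGGG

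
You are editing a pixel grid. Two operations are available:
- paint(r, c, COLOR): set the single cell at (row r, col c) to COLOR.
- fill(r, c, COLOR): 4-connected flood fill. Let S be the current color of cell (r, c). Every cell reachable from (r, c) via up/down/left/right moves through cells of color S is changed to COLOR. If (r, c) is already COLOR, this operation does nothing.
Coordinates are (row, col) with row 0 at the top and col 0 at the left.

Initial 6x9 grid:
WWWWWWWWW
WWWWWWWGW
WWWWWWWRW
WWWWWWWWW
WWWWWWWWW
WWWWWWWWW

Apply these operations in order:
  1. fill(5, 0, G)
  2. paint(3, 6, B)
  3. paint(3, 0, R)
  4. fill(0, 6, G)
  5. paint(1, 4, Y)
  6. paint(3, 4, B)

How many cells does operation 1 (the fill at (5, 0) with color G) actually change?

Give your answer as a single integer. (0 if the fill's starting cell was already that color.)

Answer: 52

Derivation:
After op 1 fill(5,0,G) [52 cells changed]:
GGGGGGGGG
GGGGGGGGG
GGGGGGGRG
GGGGGGGGG
GGGGGGGGG
GGGGGGGGG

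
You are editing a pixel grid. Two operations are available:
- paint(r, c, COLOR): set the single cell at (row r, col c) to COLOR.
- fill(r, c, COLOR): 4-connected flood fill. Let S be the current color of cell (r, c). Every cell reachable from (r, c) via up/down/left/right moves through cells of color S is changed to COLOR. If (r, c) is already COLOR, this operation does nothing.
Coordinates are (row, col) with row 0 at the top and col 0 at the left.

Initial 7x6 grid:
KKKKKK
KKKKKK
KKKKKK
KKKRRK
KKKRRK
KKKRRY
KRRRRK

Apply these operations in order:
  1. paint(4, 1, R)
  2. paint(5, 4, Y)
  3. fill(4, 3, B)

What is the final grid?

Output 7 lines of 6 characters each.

Answer: KKKKKK
KKKKKK
KKKKKK
KKKBBK
KRKBBK
KKKBYY
KBBBBK

Derivation:
After op 1 paint(4,1,R):
KKKKKK
KKKKKK
KKKKKK
KKKRRK
KRKRRK
KKKRRY
KRRRRK
After op 2 paint(5,4,Y):
KKKKKK
KKKKKK
KKKKKK
KKKRRK
KRKRRK
KKKRYY
KRRRRK
After op 3 fill(4,3,B) [9 cells changed]:
KKKKKK
KKKKKK
KKKKKK
KKKBBK
KRKBBK
KKKBYY
KBBBBK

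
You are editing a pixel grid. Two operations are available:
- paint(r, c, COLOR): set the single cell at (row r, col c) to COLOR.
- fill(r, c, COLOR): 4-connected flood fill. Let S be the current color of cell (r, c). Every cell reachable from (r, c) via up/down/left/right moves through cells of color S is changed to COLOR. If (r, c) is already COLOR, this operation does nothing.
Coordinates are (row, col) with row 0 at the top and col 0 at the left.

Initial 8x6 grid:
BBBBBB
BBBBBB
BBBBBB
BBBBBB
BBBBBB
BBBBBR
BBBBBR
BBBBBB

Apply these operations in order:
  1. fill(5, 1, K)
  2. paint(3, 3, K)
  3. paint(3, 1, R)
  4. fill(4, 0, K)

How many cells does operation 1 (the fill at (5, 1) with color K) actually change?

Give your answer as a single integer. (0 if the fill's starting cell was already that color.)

Answer: 46

Derivation:
After op 1 fill(5,1,K) [46 cells changed]:
KKKKKK
KKKKKK
KKKKKK
KKKKKK
KKKKKK
KKKKKR
KKKKKR
KKKKKK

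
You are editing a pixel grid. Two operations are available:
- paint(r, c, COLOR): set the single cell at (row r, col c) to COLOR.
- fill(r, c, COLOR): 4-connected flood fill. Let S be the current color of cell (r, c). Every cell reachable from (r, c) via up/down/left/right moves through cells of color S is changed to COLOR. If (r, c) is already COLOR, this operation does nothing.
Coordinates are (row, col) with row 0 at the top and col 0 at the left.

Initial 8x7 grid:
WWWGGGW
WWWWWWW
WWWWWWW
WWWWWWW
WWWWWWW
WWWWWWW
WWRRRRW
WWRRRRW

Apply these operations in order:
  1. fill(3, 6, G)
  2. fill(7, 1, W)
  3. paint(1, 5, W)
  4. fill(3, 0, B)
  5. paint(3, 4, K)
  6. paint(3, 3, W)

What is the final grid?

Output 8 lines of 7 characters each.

After op 1 fill(3,6,G) [45 cells changed]:
GGGGGGG
GGGGGGG
GGGGGGG
GGGGGGG
GGGGGGG
GGGGGGG
GGRRRRG
GGRRRRG
After op 2 fill(7,1,W) [48 cells changed]:
WWWWWWW
WWWWWWW
WWWWWWW
WWWWWWW
WWWWWWW
WWWWWWW
WWRRRRW
WWRRRRW
After op 3 paint(1,5,W):
WWWWWWW
WWWWWWW
WWWWWWW
WWWWWWW
WWWWWWW
WWWWWWW
WWRRRRW
WWRRRRW
After op 4 fill(3,0,B) [48 cells changed]:
BBBBBBB
BBBBBBB
BBBBBBB
BBBBBBB
BBBBBBB
BBBBBBB
BBRRRRB
BBRRRRB
After op 5 paint(3,4,K):
BBBBBBB
BBBBBBB
BBBBBBB
BBBBKBB
BBBBBBB
BBBBBBB
BBRRRRB
BBRRRRB
After op 6 paint(3,3,W):
BBBBBBB
BBBBBBB
BBBBBBB
BBBWKBB
BBBBBBB
BBBBBBB
BBRRRRB
BBRRRRB

Answer: BBBBBBB
BBBBBBB
BBBBBBB
BBBWKBB
BBBBBBB
BBBBBBB
BBRRRRB
BBRRRRB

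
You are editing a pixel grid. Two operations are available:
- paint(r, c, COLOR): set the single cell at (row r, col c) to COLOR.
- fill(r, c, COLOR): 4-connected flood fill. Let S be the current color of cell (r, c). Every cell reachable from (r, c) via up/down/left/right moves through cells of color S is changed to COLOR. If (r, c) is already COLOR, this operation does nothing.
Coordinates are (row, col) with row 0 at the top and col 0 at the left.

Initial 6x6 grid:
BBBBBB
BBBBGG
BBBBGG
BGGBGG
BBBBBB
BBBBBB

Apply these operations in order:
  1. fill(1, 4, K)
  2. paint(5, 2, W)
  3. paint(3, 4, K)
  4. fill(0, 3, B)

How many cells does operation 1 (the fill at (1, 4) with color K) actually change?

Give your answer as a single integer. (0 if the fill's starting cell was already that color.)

Answer: 6

Derivation:
After op 1 fill(1,4,K) [6 cells changed]:
BBBBBB
BBBBKK
BBBBKK
BGGBKK
BBBBBB
BBBBBB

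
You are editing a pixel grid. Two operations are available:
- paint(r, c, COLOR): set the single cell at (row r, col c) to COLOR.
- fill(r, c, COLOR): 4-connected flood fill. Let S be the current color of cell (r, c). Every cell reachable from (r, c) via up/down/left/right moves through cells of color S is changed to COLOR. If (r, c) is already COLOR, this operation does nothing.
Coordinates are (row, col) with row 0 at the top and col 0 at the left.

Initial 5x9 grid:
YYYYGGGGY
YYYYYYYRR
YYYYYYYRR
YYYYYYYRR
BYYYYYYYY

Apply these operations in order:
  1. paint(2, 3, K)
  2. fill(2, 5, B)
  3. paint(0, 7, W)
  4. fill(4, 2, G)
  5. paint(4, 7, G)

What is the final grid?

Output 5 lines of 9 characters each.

After op 1 paint(2,3,K):
YYYYGGGGY
YYYYYYYRR
YYYKYYYRR
YYYYYYYRR
BYYYYYYYY
After op 2 fill(2,5,B) [32 cells changed]:
BBBBGGGGY
BBBBBBBRR
BBBKBBBRR
BBBBBBBRR
BBBBBBBBB
After op 3 paint(0,7,W):
BBBBGGGWY
BBBBBBBRR
BBBKBBBRR
BBBBBBBRR
BBBBBBBBB
After op 4 fill(4,2,G) [33 cells changed]:
GGGGGGGWY
GGGGGGGRR
GGGKGGGRR
GGGGGGGRR
GGGGGGGGG
After op 5 paint(4,7,G):
GGGGGGGWY
GGGGGGGRR
GGGKGGGRR
GGGGGGGRR
GGGGGGGGG

Answer: GGGGGGGWY
GGGGGGGRR
GGGKGGGRR
GGGGGGGRR
GGGGGGGGG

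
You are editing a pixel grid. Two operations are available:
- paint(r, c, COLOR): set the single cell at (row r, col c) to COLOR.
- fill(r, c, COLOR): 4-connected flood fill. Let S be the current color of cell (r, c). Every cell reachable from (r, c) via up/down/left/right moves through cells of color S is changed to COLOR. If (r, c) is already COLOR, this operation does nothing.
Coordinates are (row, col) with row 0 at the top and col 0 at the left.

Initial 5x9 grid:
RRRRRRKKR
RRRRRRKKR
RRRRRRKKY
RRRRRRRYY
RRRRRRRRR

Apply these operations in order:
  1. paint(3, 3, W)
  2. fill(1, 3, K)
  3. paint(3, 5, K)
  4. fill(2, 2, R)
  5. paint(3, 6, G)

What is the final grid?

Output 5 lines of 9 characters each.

After op 1 paint(3,3,W):
RRRRRRKKR
RRRRRRKKR
RRRRRRKKY
RRRWRRRYY
RRRRRRRRR
After op 2 fill(1,3,K) [33 cells changed]:
KKKKKKKKR
KKKKKKKKR
KKKKKKKKY
KKKWKKKYY
KKKKKKKKK
After op 3 paint(3,5,K):
KKKKKKKKR
KKKKKKKKR
KKKKKKKKY
KKKWKKKYY
KKKKKKKKK
After op 4 fill(2,2,R) [39 cells changed]:
RRRRRRRRR
RRRRRRRRR
RRRRRRRRY
RRRWRRRYY
RRRRRRRRR
After op 5 paint(3,6,G):
RRRRRRRRR
RRRRRRRRR
RRRRRRRRY
RRRWRRGYY
RRRRRRRRR

Answer: RRRRRRRRR
RRRRRRRRR
RRRRRRRRY
RRRWRRGYY
RRRRRRRRR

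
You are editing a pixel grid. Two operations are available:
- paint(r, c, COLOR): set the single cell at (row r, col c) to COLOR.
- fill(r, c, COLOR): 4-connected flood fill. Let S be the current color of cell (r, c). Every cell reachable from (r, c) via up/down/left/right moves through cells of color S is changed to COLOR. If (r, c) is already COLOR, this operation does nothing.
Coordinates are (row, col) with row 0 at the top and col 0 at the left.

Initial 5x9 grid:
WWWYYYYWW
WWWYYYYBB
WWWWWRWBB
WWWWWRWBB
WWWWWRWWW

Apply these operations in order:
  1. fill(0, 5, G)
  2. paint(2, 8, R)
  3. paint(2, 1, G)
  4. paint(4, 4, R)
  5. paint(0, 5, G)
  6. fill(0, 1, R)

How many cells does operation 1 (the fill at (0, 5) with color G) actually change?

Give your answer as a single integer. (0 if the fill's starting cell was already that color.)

After op 1 fill(0,5,G) [8 cells changed]:
WWWGGGGWW
WWWGGGGBB
WWWWWRWBB
WWWWWRWBB
WWWWWRWWW

Answer: 8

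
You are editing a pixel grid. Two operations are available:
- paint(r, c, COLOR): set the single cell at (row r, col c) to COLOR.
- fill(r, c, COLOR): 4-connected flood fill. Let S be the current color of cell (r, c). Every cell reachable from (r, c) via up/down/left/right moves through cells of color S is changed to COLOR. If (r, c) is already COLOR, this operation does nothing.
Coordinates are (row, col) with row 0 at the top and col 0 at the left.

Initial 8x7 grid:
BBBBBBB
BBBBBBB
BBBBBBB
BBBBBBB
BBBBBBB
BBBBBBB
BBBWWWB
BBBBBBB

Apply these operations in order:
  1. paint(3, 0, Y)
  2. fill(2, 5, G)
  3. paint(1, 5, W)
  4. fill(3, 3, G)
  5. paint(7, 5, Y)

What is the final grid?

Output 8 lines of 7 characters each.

After op 1 paint(3,0,Y):
BBBBBBB
BBBBBBB
BBBBBBB
YBBBBBB
BBBBBBB
BBBBBBB
BBBWWWB
BBBBBBB
After op 2 fill(2,5,G) [52 cells changed]:
GGGGGGG
GGGGGGG
GGGGGGG
YGGGGGG
GGGGGGG
GGGGGGG
GGGWWWG
GGGGGGG
After op 3 paint(1,5,W):
GGGGGGG
GGGGGWG
GGGGGGG
YGGGGGG
GGGGGGG
GGGGGGG
GGGWWWG
GGGGGGG
After op 4 fill(3,3,G) [0 cells changed]:
GGGGGGG
GGGGGWG
GGGGGGG
YGGGGGG
GGGGGGG
GGGGGGG
GGGWWWG
GGGGGGG
After op 5 paint(7,5,Y):
GGGGGGG
GGGGGWG
GGGGGGG
YGGGGGG
GGGGGGG
GGGGGGG
GGGWWWG
GGGGGYG

Answer: GGGGGGG
GGGGGWG
GGGGGGG
YGGGGGG
GGGGGGG
GGGGGGG
GGGWWWG
GGGGGYG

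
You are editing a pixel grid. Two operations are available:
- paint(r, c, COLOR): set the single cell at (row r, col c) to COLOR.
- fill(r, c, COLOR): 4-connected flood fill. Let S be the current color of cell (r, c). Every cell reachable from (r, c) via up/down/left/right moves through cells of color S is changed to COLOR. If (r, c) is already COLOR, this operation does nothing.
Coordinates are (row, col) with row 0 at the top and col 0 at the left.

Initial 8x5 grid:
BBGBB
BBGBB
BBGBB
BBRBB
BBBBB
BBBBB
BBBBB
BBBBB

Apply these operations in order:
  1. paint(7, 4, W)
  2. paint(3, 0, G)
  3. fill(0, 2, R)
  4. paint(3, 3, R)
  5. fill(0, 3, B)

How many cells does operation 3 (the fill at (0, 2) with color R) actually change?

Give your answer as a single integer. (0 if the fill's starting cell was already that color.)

After op 1 paint(7,4,W):
BBGBB
BBGBB
BBGBB
BBRBB
BBBBB
BBBBB
BBBBB
BBBBW
After op 2 paint(3,0,G):
BBGBB
BBGBB
BBGBB
GBRBB
BBBBB
BBBBB
BBBBB
BBBBW
After op 3 fill(0,2,R) [3 cells changed]:
BBRBB
BBRBB
BBRBB
GBRBB
BBBBB
BBBBB
BBBBB
BBBBW

Answer: 3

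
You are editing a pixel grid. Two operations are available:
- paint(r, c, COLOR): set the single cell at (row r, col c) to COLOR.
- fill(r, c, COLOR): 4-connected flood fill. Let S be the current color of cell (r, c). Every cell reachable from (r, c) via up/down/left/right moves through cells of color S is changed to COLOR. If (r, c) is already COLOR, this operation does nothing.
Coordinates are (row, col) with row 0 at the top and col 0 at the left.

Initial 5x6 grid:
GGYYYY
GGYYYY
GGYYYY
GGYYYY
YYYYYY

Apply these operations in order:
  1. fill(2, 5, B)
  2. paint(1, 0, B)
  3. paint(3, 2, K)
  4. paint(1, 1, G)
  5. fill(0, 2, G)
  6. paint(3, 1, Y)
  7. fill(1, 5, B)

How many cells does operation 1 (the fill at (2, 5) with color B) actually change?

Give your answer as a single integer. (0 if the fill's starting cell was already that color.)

Answer: 22

Derivation:
After op 1 fill(2,5,B) [22 cells changed]:
GGBBBB
GGBBBB
GGBBBB
GGBBBB
BBBBBB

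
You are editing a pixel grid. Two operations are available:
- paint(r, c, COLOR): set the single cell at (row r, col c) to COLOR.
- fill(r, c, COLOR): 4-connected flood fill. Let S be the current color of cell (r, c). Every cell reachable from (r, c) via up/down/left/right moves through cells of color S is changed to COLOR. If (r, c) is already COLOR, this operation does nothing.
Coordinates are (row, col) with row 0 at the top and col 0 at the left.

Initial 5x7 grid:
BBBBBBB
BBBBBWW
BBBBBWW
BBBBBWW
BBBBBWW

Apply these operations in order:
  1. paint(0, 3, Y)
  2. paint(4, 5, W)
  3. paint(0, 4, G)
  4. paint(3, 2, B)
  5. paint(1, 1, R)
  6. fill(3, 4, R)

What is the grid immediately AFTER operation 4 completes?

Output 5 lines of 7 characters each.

After op 1 paint(0,3,Y):
BBBYBBB
BBBBBWW
BBBBBWW
BBBBBWW
BBBBBWW
After op 2 paint(4,5,W):
BBBYBBB
BBBBBWW
BBBBBWW
BBBBBWW
BBBBBWW
After op 3 paint(0,4,G):
BBBYGBB
BBBBBWW
BBBBBWW
BBBBBWW
BBBBBWW
After op 4 paint(3,2,B):
BBBYGBB
BBBBBWW
BBBBBWW
BBBBBWW
BBBBBWW

Answer: BBBYGBB
BBBBBWW
BBBBBWW
BBBBBWW
BBBBBWW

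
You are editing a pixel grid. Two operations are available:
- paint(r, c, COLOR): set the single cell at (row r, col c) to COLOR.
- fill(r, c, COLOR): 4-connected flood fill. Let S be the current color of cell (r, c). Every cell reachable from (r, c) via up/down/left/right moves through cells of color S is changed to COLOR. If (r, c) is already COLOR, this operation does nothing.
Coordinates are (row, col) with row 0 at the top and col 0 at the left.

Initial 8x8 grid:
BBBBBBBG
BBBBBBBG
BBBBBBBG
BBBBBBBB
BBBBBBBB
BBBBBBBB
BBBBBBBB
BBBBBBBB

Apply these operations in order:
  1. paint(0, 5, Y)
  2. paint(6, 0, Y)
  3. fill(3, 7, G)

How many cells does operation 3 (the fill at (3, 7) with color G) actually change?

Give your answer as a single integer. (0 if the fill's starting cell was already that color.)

Answer: 59

Derivation:
After op 1 paint(0,5,Y):
BBBBBYBG
BBBBBBBG
BBBBBBBG
BBBBBBBB
BBBBBBBB
BBBBBBBB
BBBBBBBB
BBBBBBBB
After op 2 paint(6,0,Y):
BBBBBYBG
BBBBBBBG
BBBBBBBG
BBBBBBBB
BBBBBBBB
BBBBBBBB
YBBBBBBB
BBBBBBBB
After op 3 fill(3,7,G) [59 cells changed]:
GGGGGYGG
GGGGGGGG
GGGGGGGG
GGGGGGGG
GGGGGGGG
GGGGGGGG
YGGGGGGG
GGGGGGGG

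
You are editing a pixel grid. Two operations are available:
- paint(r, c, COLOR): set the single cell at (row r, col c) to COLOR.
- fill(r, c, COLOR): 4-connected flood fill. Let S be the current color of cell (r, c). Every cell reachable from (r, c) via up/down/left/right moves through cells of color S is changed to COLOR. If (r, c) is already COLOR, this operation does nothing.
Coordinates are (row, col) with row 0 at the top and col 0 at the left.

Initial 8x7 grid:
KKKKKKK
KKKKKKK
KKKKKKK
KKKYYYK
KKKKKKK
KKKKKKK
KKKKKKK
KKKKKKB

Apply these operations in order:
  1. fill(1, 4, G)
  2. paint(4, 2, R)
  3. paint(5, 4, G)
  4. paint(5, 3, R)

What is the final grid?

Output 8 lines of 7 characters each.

Answer: GGGGGGG
GGGGGGG
GGGGGGG
GGGYYYG
GGRGGGG
GGGRGGG
GGGGGGG
GGGGGGB

Derivation:
After op 1 fill(1,4,G) [52 cells changed]:
GGGGGGG
GGGGGGG
GGGGGGG
GGGYYYG
GGGGGGG
GGGGGGG
GGGGGGG
GGGGGGB
After op 2 paint(4,2,R):
GGGGGGG
GGGGGGG
GGGGGGG
GGGYYYG
GGRGGGG
GGGGGGG
GGGGGGG
GGGGGGB
After op 3 paint(5,4,G):
GGGGGGG
GGGGGGG
GGGGGGG
GGGYYYG
GGRGGGG
GGGGGGG
GGGGGGG
GGGGGGB
After op 4 paint(5,3,R):
GGGGGGG
GGGGGGG
GGGGGGG
GGGYYYG
GGRGGGG
GGGRGGG
GGGGGGG
GGGGGGB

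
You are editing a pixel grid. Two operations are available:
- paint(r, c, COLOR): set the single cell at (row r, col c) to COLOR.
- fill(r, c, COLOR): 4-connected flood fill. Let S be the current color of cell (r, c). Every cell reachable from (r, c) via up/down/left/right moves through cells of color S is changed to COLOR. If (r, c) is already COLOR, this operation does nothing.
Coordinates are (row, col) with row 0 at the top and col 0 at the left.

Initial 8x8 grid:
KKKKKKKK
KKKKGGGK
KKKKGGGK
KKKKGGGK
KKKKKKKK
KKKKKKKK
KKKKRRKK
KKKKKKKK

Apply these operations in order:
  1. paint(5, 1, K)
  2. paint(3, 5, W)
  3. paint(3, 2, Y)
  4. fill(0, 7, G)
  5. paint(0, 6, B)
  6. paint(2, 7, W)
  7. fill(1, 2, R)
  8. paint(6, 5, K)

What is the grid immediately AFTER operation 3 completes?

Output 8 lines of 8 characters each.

After op 1 paint(5,1,K):
KKKKKKKK
KKKKGGGK
KKKKGGGK
KKKKGGGK
KKKKKKKK
KKKKKKKK
KKKKRRKK
KKKKKKKK
After op 2 paint(3,5,W):
KKKKKKKK
KKKKGGGK
KKKKGGGK
KKKKGWGK
KKKKKKKK
KKKKKKKK
KKKKRRKK
KKKKKKKK
After op 3 paint(3,2,Y):
KKKKKKKK
KKKKGGGK
KKKKGGGK
KKYKGWGK
KKKKKKKK
KKKKKKKK
KKKKRRKK
KKKKKKKK

Answer: KKKKKKKK
KKKKGGGK
KKKKGGGK
KKYKGWGK
KKKKKKKK
KKKKKKKK
KKKKRRKK
KKKKKKKK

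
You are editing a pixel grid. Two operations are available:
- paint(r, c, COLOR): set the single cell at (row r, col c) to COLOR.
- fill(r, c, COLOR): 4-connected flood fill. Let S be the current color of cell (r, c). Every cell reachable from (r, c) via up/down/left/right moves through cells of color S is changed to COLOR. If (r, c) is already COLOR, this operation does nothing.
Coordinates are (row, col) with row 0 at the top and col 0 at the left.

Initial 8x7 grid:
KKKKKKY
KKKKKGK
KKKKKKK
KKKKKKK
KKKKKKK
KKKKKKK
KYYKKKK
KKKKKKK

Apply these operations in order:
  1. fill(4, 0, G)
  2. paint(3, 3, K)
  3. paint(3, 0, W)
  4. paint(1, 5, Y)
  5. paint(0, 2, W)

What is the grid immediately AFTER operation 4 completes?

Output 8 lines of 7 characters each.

Answer: GGGGGGY
GGGGGYG
GGGGGGG
WGGKGGG
GGGGGGG
GGGGGGG
GYYGGGG
GGGGGGG

Derivation:
After op 1 fill(4,0,G) [52 cells changed]:
GGGGGGY
GGGGGGG
GGGGGGG
GGGGGGG
GGGGGGG
GGGGGGG
GYYGGGG
GGGGGGG
After op 2 paint(3,3,K):
GGGGGGY
GGGGGGG
GGGGGGG
GGGKGGG
GGGGGGG
GGGGGGG
GYYGGGG
GGGGGGG
After op 3 paint(3,0,W):
GGGGGGY
GGGGGGG
GGGGGGG
WGGKGGG
GGGGGGG
GGGGGGG
GYYGGGG
GGGGGGG
After op 4 paint(1,5,Y):
GGGGGGY
GGGGGYG
GGGGGGG
WGGKGGG
GGGGGGG
GGGGGGG
GYYGGGG
GGGGGGG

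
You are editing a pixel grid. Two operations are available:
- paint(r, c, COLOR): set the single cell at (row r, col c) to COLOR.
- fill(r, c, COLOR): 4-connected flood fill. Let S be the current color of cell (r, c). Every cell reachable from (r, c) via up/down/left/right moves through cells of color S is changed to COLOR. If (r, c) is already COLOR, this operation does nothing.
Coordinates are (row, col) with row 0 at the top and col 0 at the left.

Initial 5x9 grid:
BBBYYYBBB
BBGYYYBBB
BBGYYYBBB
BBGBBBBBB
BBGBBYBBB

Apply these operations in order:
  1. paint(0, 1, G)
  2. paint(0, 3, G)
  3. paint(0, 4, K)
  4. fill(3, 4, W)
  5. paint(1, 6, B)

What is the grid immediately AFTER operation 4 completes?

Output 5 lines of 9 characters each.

After op 1 paint(0,1,G):
BGBYYYBBB
BBGYYYBBB
BBGYYYBBB
BBGBBBBBB
BBGBBYBBB
After op 2 paint(0,3,G):
BGBGYYBBB
BBGYYYBBB
BBGYYYBBB
BBGBBBBBB
BBGBBYBBB
After op 3 paint(0,4,K):
BGBGKYBBB
BBGYYYBBB
BBGYYYBBB
BBGBBBBBB
BBGBBYBBB
After op 4 fill(3,4,W) [20 cells changed]:
BGBGKYWWW
BBGYYYWWW
BBGYYYWWW
BBGWWWWWW
BBGWWYWWW

Answer: BGBGKYWWW
BBGYYYWWW
BBGYYYWWW
BBGWWWWWW
BBGWWYWWW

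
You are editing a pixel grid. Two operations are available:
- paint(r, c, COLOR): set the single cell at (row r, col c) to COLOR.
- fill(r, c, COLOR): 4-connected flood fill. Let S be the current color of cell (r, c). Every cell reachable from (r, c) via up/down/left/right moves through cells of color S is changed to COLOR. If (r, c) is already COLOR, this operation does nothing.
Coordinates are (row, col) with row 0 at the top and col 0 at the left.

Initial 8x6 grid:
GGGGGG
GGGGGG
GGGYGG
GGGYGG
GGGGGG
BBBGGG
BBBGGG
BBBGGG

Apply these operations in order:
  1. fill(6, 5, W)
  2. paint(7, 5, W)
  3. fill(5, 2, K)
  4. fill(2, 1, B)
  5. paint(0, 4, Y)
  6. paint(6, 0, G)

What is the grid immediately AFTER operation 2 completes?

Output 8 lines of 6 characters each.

After op 1 fill(6,5,W) [37 cells changed]:
WWWWWW
WWWWWW
WWWYWW
WWWYWW
WWWWWW
BBBWWW
BBBWWW
BBBWWW
After op 2 paint(7,5,W):
WWWWWW
WWWWWW
WWWYWW
WWWYWW
WWWWWW
BBBWWW
BBBWWW
BBBWWW

Answer: WWWWWW
WWWWWW
WWWYWW
WWWYWW
WWWWWW
BBBWWW
BBBWWW
BBBWWW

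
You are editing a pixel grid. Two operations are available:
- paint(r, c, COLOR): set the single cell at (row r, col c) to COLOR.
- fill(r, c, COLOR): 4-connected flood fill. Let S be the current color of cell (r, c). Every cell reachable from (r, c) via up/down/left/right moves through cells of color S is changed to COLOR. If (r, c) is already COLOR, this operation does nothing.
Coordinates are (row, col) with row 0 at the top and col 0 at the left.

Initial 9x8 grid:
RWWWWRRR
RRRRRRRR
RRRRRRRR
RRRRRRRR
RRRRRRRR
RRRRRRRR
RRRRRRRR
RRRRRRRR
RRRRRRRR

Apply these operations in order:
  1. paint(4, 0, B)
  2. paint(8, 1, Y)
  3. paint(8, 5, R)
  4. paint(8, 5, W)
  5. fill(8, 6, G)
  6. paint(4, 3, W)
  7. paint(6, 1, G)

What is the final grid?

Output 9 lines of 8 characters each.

After op 1 paint(4,0,B):
RWWWWRRR
RRRRRRRR
RRRRRRRR
RRRRRRRR
BRRRRRRR
RRRRRRRR
RRRRRRRR
RRRRRRRR
RRRRRRRR
After op 2 paint(8,1,Y):
RWWWWRRR
RRRRRRRR
RRRRRRRR
RRRRRRRR
BRRRRRRR
RRRRRRRR
RRRRRRRR
RRRRRRRR
RYRRRRRR
After op 3 paint(8,5,R):
RWWWWRRR
RRRRRRRR
RRRRRRRR
RRRRRRRR
BRRRRRRR
RRRRRRRR
RRRRRRRR
RRRRRRRR
RYRRRRRR
After op 4 paint(8,5,W):
RWWWWRRR
RRRRRRRR
RRRRRRRR
RRRRRRRR
BRRRRRRR
RRRRRRRR
RRRRRRRR
RRRRRRRR
RYRRRWRR
After op 5 fill(8,6,G) [65 cells changed]:
GWWWWGGG
GGGGGGGG
GGGGGGGG
GGGGGGGG
BGGGGGGG
GGGGGGGG
GGGGGGGG
GGGGGGGG
GYGGGWGG
After op 6 paint(4,3,W):
GWWWWGGG
GGGGGGGG
GGGGGGGG
GGGGGGGG
BGGWGGGG
GGGGGGGG
GGGGGGGG
GGGGGGGG
GYGGGWGG
After op 7 paint(6,1,G):
GWWWWGGG
GGGGGGGG
GGGGGGGG
GGGGGGGG
BGGWGGGG
GGGGGGGG
GGGGGGGG
GGGGGGGG
GYGGGWGG

Answer: GWWWWGGG
GGGGGGGG
GGGGGGGG
GGGGGGGG
BGGWGGGG
GGGGGGGG
GGGGGGGG
GGGGGGGG
GYGGGWGG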